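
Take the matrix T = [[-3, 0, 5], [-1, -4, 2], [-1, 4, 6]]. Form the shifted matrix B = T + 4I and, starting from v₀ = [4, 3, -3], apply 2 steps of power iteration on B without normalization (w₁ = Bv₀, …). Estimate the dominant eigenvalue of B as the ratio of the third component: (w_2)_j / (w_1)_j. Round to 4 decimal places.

B = T + 4I has rows (1, 0, 5); (-1, 0, 2); (-1, 4, 10)
w1 = Bv₀ = (-11, -10, -22)
w2 = Bw1 = (-121, -33, -249)
Ratio: -249/-22 = 11.3182

μ ≈ 11.3182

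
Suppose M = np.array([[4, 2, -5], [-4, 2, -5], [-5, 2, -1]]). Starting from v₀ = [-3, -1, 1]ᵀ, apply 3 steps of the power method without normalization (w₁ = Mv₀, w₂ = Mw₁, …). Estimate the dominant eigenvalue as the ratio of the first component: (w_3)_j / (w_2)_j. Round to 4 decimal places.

7.2778

w1 = Mv₀ = (4·(-3) + 2·(-1) + (-5)·1; (-4)·(-3) + 2·(-1) + (-5)·1; (-5)·(-3) + 2·(-1) + (-1)·1) = (-19, 5, 12)
w2 = Mw1 = (4·(-19) + 2·5 + (-5)·12; (-4)·(-19) + 2·5 + (-5)·12; (-5)·(-19) + 2·5 + (-1)·12) = (-126, 26, 93)
w3 = Mw2 = (-917, 91, 589)
Ratio at component: -917 / -126 = 7.2778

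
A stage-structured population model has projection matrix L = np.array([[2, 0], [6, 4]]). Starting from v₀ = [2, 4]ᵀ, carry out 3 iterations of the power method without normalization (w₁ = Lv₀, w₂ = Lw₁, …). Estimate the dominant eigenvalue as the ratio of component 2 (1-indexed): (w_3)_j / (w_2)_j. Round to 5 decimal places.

λ ≈ 4.35294

w1 = Lv₀ = (4, 28)
w2 = Lw1 = (8, 136)
w3 = Lw2 = (16, 592)
Ratio at component: 592 / 136 = 4.35294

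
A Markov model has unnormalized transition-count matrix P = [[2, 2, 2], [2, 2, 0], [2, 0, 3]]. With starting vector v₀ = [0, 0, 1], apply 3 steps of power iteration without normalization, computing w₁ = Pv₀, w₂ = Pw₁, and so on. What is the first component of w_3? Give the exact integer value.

w1 = Pv₀ = (2·0 + 2·0 + 2·1; 2·0 + 2·0 + 0·1; 2·0 + 0·0 + 3·1) = (2, 0, 3)
w2 = Pw1 = (2·2 + 2·0 + 2·3; 2·2 + 2·0 + 0·3; 2·2 + 0·0 + 3·3) = (10, 4, 13)
w3 = Pw2 = (54, 28, 59)
The requested component of w3 is 54.

54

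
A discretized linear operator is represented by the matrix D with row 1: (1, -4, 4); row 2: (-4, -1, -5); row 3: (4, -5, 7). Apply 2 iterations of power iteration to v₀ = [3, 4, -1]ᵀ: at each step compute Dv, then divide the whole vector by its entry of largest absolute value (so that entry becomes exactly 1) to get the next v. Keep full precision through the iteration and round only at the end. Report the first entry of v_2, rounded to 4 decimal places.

-0.2143

Dv0 = (-17.00000, -11.00000, -15.00000); divide by -17.00000 → v1 = (1.00000, 0.64706, 0.88235)
Dv1 = (1.94118, -9.05882, 6.94118); divide by -9.05882 → v2 = (-0.21429, 1.00000, -0.76623)
Requested entry of v2: -33/154 = -0.2143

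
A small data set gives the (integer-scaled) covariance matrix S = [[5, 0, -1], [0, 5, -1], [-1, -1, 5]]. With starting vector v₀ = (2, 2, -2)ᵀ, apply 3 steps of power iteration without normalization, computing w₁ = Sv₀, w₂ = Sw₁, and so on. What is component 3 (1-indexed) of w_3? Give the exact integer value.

w1 = Sv₀ = (12, 12, -14)
w2 = Sw1 = (74, 74, -94)
w3 = Sw2 = (464, 464, -618)
The requested component of w3 is -618.

-618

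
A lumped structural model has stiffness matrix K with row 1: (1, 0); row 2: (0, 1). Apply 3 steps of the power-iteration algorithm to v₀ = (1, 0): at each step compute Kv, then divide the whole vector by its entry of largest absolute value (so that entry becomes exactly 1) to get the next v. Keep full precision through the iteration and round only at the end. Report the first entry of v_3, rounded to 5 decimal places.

Kv0 = (1.000000, 0.000000); divide by 1.000000 → v1 = (1.000000, 0.000000)
Kv1 = (1.000000, 0.000000); divide by 1.000000 → v2 = (1.000000, 0.000000)
Kv2 = (1.000000, 0.000000); divide by 1.000000 → v3 = (1.000000, 0.000000)
Requested entry of v3: 1/1 = 1.00000

1.00000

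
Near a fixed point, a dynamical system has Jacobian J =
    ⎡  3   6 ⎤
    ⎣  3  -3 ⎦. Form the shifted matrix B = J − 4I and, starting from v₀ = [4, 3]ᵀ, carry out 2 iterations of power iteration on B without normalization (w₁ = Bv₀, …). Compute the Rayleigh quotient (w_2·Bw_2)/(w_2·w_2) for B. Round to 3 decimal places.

-9.333

B = J − 4I has rows (-1, 6); (3, -7)
w1 = Bv₀ = (14, -9)
w2 = Bw1 = (-68, 105)
Bw2 = (698, -939)
w2·Bw2 = -146059; w2·w2 = 15649; μ ≈ -146059/15649 = -9.333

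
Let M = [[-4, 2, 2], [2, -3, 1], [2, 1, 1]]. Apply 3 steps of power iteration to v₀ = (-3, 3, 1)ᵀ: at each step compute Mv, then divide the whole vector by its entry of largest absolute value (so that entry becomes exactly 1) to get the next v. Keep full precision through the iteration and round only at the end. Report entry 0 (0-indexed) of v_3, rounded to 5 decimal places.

1.00000

Mv0 = (20.000000, -14.000000, -2.000000); divide by 20.000000 → v1 = (1.000000, -0.700000, -0.100000)
Mv1 = (-5.600000, 4.000000, 1.200000); divide by -5.600000 → v2 = (1.000000, -0.714286, -0.214286)
Mv2 = (-5.857143, 3.928571, 1.071429); divide by -5.857143 → v3 = (1.000000, -0.670732, -0.182927)
Requested entry of v3: 656/656 = 1.00000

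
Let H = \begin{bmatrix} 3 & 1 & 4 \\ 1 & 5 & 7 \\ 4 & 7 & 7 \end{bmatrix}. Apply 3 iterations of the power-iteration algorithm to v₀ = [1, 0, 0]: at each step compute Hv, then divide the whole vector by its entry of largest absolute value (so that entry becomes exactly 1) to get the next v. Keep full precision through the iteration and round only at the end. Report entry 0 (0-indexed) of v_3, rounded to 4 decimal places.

0.4409

Hv0 = (3.00000, 1.00000, 4.00000); divide by 4.00000 → v1 = (0.75000, 0.25000, 1.00000)
Hv1 = (6.50000, 9.00000, 11.75000); divide by 11.75000 → v2 = (0.55319, 0.76596, 1.00000)
Hv2 = (6.42553, 11.38298, 14.57447); divide by 14.57447 → v3 = (0.44088, 0.78102, 1.00000)
Requested entry of v3: 302/685 = 0.4409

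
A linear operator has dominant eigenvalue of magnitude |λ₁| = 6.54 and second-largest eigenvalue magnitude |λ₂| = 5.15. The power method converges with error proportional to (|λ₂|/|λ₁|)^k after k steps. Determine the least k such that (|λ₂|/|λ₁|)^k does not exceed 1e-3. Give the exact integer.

29

|λ₂/λ₁| = 5.15/6.54 = 0.78746
Need k ≥ ln(1e-3) / ln(0.78746) = -6.9078 / -0.2389 ≈ 28.910
Smallest integer k satisfying the bound: 29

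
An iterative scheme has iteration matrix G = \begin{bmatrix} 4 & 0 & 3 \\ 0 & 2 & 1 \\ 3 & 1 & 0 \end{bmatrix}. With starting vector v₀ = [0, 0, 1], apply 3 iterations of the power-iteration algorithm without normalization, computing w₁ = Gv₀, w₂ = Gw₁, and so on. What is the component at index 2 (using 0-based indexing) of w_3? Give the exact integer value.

w1 = Gv₀ = (4·0 + 0·0 + 3·1; 0·0 + 2·0 + 1·1; 3·0 + 1·0 + 0·1) = (3, 1, 0)
w2 = Gw1 = (4·3 + 0·1 + 3·0; 0·3 + 2·1 + 1·0; 3·3 + 1·1 + 0·0) = (12, 2, 10)
w3 = Gw2 = (78, 14, 38)
The requested component of w3 is 38.

38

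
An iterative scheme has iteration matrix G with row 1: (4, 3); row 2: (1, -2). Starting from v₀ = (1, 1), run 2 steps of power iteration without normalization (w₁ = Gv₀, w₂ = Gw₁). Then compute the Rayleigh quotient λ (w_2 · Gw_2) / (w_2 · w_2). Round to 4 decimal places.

w1 = Gv₀ = (4·1 + 3·1; 1·1 + (-2)·1) = (7, -1)
w2 = Gw1 = (4·7 + 3·(-1); 1·7 + (-2)·(-1)) = (25, 9)
Gw2 = (127, 7)
w2·Gw2 = 25·127 + 9·7 = 3238; w2·w2 = 25·25 + 9·9 = 706
λ ≈ 3238/706 = 4.5864

λ ≈ 4.5864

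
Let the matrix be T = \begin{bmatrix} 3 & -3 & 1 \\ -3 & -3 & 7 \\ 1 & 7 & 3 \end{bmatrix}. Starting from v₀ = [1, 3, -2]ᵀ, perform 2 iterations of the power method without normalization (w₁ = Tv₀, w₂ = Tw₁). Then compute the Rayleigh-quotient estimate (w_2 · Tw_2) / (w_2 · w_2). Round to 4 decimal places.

w1 = Tv₀ = (3·1 + (-3)·3 + 1·(-2); (-3)·1 + (-3)·3 + 7·(-2); 1·1 + 7·3 + 3·(-2)) = (-8, -26, 16)
w2 = Tw1 = (3·(-8) + (-3)·(-26) + 1·16; (-3)·(-8) + (-3)·(-26) + 7·16; 1·(-8) + 7·(-26) + 3·16) = (70, 214, -142)
Tw2 = (-574, -1846, 1142)
w2·Tw2 = 70·(-574) + 214·(-1846) + (-142)·1142 = -597388; w2·w2 = 70·70 + 214·214 + (-142)·(-142) = 70860
λ ≈ -597388/70860 = -8.4305

λ ≈ -8.4305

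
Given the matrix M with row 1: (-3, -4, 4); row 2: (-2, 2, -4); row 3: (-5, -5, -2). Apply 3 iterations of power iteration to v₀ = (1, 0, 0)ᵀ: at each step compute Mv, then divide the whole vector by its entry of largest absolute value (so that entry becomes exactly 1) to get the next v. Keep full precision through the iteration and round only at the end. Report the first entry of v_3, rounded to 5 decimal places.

Mv0 = (-3.000000, -2.000000, -5.000000); divide by -5.000000 → v1 = (0.600000, 0.400000, 1.000000)
Mv1 = (0.600000, -4.400000, -7.000000); divide by -7.000000 → v2 = (-0.085714, 0.628571, 1.000000)
Mv2 = (1.742857, -2.571429, -4.714286); divide by -4.714286 → v3 = (-0.369697, 0.545455, 1.000000)
Requested entry of v3: 61/-165 = -0.36970

-0.36970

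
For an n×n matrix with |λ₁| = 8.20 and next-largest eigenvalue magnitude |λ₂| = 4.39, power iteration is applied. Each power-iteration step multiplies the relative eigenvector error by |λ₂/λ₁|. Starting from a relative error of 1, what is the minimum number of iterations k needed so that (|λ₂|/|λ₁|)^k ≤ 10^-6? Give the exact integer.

|λ₂/λ₁| = 4.39/8.20 = 0.53537
Need k ≥ ln(10^-6) / ln(0.53537) = -13.8155 / -0.6248 ≈ 22.112
Smallest integer k satisfying the bound: 23

23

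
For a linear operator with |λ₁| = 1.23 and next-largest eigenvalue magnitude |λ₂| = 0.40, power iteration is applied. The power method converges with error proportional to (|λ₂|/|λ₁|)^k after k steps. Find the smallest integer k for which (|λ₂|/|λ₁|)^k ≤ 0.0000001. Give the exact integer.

15

|λ₂/λ₁| = 0.40/1.23 = 0.32520
Need k ≥ ln(0.0000001) / ln(0.32520) = -16.1181 / -1.1233 ≈ 14.349
Smallest integer k satisfying the bound: 15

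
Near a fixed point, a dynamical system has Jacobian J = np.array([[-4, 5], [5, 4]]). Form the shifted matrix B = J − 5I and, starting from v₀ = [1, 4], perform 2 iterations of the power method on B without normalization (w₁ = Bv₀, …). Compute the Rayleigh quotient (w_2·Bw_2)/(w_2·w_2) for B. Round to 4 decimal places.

-11.3342

B = J − 5I has rows (-9, 5); (5, -1)
w1 = Bv₀ = ((-9)·1 + 5·4; 5·1 + (-1)·4) = (11, 1)
w2 = Bw1 = ((-9)·11 + 5·1; 5·11 + (-1)·1) = (-94, 54)
Bw2 = (1116, -524)
w2·Bw2 = -133200; w2·w2 = 11752; μ ≈ -133200/11752 = -11.3342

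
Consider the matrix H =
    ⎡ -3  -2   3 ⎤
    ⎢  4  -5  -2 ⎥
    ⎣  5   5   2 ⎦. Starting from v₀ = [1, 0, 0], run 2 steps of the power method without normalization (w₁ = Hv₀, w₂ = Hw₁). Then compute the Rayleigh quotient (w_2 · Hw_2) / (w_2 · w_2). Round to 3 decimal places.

λ ≈ -4.656

w1 = Hv₀ = ((-3)·1 + (-2)·0 + 3·0; 4·1 + (-5)·0 + (-2)·0; 5·1 + 5·0 + 2·0) = (-3, 4, 5)
w2 = Hw1 = ((-3)·(-3) + (-2)·4 + 3·5; 4·(-3) + (-5)·4 + (-2)·5; 5·(-3) + 5·4 + 2·5) = (16, -42, 15)
Hw2 = (81, 244, -100)
w2·Hw2 = 16·81 + (-42)·244 + 15·(-100) = -10452; w2·w2 = 16·16 + (-42)·(-42) + 15·15 = 2245
λ ≈ -10452/2245 = -4.656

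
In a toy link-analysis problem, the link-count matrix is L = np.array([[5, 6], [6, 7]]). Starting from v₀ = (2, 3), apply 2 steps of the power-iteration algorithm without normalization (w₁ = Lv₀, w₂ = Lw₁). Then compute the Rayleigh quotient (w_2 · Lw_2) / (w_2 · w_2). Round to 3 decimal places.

12.083

w1 = Lv₀ = (28, 33)
w2 = Lw1 = (338, 399)
Lw2 = (4084, 4821)
w2·Lw2 = 338·4084 + 399·4821 = 3303971; w2·w2 = 338·338 + 399·399 = 273445
λ ≈ 3303971/273445 = 12.083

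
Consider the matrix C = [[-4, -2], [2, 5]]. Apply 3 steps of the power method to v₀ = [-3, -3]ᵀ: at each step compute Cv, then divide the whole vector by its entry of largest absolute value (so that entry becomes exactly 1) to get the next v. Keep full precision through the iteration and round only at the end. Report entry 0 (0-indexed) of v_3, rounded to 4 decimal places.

Cv0 = (18.00000, -21.00000); divide by -21.00000 → v1 = (-0.85714, 1.00000)
Cv1 = (1.42857, 3.28571); divide by 3.28571 → v2 = (0.43478, 1.00000)
Cv2 = (-3.73913, 5.86957); divide by 5.86957 → v3 = (-0.63704, 1.00000)
Requested entry of v3: 258/-405 = -0.6370

-0.6370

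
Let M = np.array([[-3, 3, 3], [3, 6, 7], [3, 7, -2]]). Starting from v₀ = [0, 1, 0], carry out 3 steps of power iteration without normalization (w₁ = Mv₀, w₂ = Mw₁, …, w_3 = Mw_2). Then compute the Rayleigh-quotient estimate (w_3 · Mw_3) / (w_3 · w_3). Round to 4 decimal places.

λ ≈ 11.1025

w1 = Mv₀ = ((-3)·0 + 3·1 + 3·0; 3·0 + 6·1 + 7·0; 3·0 + 7·1 + (-2)·0) = (3, 6, 7)
w2 = Mw1 = ((-3)·3 + 3·6 + 3·7; 3·3 + 6·6 + 7·7; 3·3 + 7·6 + (-2)·7) = (30, 94, 37)
w3 = Mw2 = (303, 913, 674)
Mw3 = (3852, 11105, 5952)
w3·Mw3 = 303·3852 + 913·11105 + 674·5952 = 15317669; w3·w3 = 303·303 + 913·913 + 674·674 = 1379654
λ ≈ 15317669/1379654 = 11.1025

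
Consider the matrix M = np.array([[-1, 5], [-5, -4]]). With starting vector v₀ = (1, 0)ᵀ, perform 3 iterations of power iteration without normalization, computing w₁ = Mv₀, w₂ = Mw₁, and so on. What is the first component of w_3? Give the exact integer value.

149

w1 = Mv₀ = ((-1)·1 + 5·0; (-5)·1 + (-4)·0) = (-1, -5)
w2 = Mw1 = ((-1)·(-1) + 5·(-5); (-5)·(-1) + (-4)·(-5)) = (-24, 25)
w3 = Mw2 = (149, 20)
The requested component of w3 is 149.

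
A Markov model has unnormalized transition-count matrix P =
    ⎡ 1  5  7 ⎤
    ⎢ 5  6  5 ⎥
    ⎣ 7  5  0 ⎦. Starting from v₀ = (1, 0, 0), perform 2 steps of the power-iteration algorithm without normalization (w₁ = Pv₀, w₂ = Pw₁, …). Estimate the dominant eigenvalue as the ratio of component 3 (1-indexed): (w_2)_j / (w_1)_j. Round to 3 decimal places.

4.571

w1 = Pv₀ = (1·1 + 5·0 + 7·0; 5·1 + 6·0 + 5·0; 7·1 + 5·0 + 0·0) = (1, 5, 7)
w2 = Pw1 = (1·1 + 5·5 + 7·7; 5·1 + 6·5 + 5·7; 7·1 + 5·5 + 0·7) = (75, 70, 32)
Ratio at component: 32 / 7 = 4.571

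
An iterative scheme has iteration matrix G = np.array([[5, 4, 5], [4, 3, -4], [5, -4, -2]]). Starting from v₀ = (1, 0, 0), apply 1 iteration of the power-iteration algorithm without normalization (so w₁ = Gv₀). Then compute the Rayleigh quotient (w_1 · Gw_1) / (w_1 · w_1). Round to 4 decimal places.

w1 = Gv₀ = (5·1 + 4·0 + 5·0; 4·1 + 3·0 + (-4)·0; 5·1 + (-4)·0 + (-2)·0) = (5, 4, 5)
Gw1 = (66, 12, -1)
w1·Gw1 = 5·66 + 4·12 + 5·(-1) = 373; w1·w1 = 5·5 + 4·4 + 5·5 = 66
λ ≈ 373/66 = 5.6515

λ ≈ 5.6515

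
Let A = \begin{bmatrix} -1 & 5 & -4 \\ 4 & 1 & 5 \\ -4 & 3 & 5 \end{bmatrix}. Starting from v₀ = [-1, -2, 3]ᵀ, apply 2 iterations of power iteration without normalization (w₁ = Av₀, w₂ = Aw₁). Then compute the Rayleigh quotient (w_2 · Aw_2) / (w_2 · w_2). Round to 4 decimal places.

w1 = Av₀ = ((-1)·(-1) + 5·(-2) + (-4)·3; 4·(-1) + 1·(-2) + 5·3; (-4)·(-1) + 3·(-2) + 5·3) = (-21, 9, 13)
w2 = Aw1 = ((-1)·(-21) + 5·9 + (-4)·13; 4·(-21) + 1·9 + 5·13; (-4)·(-21) + 3·9 + 5·13) = (14, -10, 176)
Aw2 = (-768, 926, 794)
w2·Aw2 = 14·(-768) + (-10)·926 + 176·794 = 119732; w2·w2 = 14·14 + (-10)·(-10) + 176·176 = 31272
λ ≈ 119732/31272 = 3.8287

λ ≈ 3.8287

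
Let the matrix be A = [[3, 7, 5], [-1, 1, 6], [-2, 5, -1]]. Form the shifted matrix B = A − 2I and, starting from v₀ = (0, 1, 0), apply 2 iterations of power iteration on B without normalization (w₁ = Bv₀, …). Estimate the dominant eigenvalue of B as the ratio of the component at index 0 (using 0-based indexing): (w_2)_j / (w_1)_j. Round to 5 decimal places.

3.57143

B = A − 2I has rows (1, 7, 5); (-1, -1, 6); (-2, 5, -3)
w1 = Bv₀ = (1·0 + 7·1 + 5·0; (-1)·0 + (-1)·1 + 6·0; (-2)·0 + 5·1 + (-3)·0) = (7, -1, 5)
w2 = Bw1 = (1·7 + 7·(-1) + 5·5; (-1)·7 + (-1)·(-1) + 6·5; (-2)·7 + 5·(-1) + (-3)·5) = (25, 24, -34)
Ratio: 25/7 = 3.57143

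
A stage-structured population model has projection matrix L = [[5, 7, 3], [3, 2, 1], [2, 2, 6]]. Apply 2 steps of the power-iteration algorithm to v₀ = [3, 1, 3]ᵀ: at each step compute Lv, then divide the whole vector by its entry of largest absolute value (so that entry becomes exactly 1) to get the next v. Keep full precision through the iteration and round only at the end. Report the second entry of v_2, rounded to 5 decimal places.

Lv0 = (31.000000, 14.000000, 26.000000); divide by 31.000000 → v1 = (1.000000, 0.451613, 0.838710)
Lv1 = (10.677419, 4.741935, 7.935484); divide by 10.677419 → v2 = (1.000000, 0.444109, 0.743202)
Requested entry of v2: 147/331 = 0.44411

0.44411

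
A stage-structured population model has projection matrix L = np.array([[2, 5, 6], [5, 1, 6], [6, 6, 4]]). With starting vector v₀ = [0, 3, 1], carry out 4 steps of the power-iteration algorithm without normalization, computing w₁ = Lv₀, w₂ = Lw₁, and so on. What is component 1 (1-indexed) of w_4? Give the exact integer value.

w1 = Lv₀ = (2·0 + 5·3 + 6·1; 5·0 + 1·3 + 6·1; 6·0 + 6·3 + 4·1) = (21, 9, 22)
w2 = Lw1 = (2·21 + 5·9 + 6·22; 5·21 + 1·9 + 6·22; 6·21 + 6·9 + 4·22) = (219, 246, 268)
w3 = Lw2 = (3276, 2949, 3862)
w4 = Lw3 = (44469, 42501, 52798)
The requested component of w4 is 44469.

44469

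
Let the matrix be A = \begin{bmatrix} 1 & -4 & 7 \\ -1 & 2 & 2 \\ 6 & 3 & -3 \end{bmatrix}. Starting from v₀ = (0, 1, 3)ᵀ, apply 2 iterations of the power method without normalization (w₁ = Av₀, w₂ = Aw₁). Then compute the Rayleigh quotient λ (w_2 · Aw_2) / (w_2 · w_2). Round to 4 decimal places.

λ ≈ -7.3855

w1 = Av₀ = (1·0 + (-4)·1 + 7·3; (-1)·0 + 2·1 + 2·3; 6·0 + 3·1 + (-3)·3) = (17, 8, -6)
w2 = Aw1 = (1·17 + (-4)·8 + 7·(-6); (-1)·17 + 2·8 + 2·(-6); 6·17 + 3·8 + (-3)·(-6)) = (-57, -13, 144)
Aw2 = (1003, 319, -813)
w2·Aw2 = (-57)·1003 + (-13)·319 + 144·(-813) = -178390; w2·w2 = (-57)·(-57) + (-13)·(-13) + 144·144 = 24154
λ ≈ -178390/24154 = -7.3855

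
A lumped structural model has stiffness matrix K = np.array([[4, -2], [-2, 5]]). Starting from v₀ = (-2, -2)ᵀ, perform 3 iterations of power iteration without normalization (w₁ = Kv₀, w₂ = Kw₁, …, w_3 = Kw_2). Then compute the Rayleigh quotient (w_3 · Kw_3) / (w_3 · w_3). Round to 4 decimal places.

w1 = Kv₀ = (-4, -6)
w2 = Kw1 = (-4, -22)
w3 = Kw2 = (28, -102)
Kw3 = (316, -566)
w3·Kw3 = 28·316 + (-102)·(-566) = 66580; w3·w3 = 28·28 + (-102)·(-102) = 11188
λ ≈ 66580/11188 = 5.9510

λ ≈ 5.9510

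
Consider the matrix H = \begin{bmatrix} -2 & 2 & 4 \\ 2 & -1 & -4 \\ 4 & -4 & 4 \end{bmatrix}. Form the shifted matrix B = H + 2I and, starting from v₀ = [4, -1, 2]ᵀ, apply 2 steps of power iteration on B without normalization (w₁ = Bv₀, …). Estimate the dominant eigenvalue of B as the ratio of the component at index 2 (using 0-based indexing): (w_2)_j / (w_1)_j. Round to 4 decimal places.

6.8750

B = H + 2I has rows (0, 2, 4); (2, 1, -4); (4, -4, 6)
w1 = Bv₀ = (6, -1, 32)
w2 = Bw1 = (126, -117, 220)
Ratio: 220/32 = 6.8750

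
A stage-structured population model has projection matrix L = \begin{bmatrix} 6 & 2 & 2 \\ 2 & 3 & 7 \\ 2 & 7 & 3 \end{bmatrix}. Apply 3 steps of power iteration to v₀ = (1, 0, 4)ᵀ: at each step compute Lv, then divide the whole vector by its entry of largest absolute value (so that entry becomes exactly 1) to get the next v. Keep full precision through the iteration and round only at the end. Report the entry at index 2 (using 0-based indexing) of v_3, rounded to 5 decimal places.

Lv0 = (14.000000, 30.000000, 14.000000); divide by 30.000000 → v1 = (0.466667, 1.000000, 0.466667)
Lv1 = (5.733333, 7.200000, 9.333333); divide by 9.333333 → v2 = (0.614286, 0.771429, 1.000000)
Lv2 = (7.228571, 10.542857, 9.628571); divide by 10.542857 → v3 = (0.685637, 1.000000, 0.913279)
Requested entry of v3: 2696/2952 = 0.91328

0.91328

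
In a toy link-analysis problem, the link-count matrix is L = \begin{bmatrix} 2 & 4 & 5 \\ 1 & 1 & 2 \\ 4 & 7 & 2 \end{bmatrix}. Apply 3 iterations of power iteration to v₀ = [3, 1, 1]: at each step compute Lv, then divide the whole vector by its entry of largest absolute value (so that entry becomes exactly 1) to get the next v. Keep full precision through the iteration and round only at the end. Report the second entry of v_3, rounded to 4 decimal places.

Lv0 = (15.00000, 6.00000, 21.00000); divide by 21.00000 → v1 = (0.71429, 0.28571, 1.00000)
Lv1 = (7.57143, 3.00000, 6.85714); divide by 7.57143 → v2 = (1.00000, 0.39623, 0.90566)
Lv2 = (8.11321, 3.20755, 8.58491); divide by 8.58491 → v3 = (0.94505, 0.37363, 1.00000)
Requested entry of v3: 510/1365 = 0.3736

0.3736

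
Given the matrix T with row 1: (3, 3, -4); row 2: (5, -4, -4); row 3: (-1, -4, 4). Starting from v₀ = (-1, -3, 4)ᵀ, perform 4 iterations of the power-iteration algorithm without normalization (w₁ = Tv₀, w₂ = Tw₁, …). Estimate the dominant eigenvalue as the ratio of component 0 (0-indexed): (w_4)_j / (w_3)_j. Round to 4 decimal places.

7.9651

w1 = Tv₀ = (-28, -9, 29)
w2 = Tw1 = (-227, -220, 180)
w3 = Tw2 = (-2061, -975, 1827)
w4 = Tw3 = (-16416, -13713, 13269)
Ratio at component: -16416 / -2061 = 7.9651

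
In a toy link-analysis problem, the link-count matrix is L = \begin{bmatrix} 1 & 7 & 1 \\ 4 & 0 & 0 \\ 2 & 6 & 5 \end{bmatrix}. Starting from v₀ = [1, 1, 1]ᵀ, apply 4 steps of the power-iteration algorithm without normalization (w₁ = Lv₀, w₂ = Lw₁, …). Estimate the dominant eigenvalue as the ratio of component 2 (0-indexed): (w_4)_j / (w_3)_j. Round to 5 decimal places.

λ ≈ 7.37133

w1 = Lv₀ = (1·1 + 7·1 + 1·1; 4·1 + 0·1 + 0·1; 2·1 + 6·1 + 5·1) = (9, 4, 13)
w2 = Lw1 = (1·9 + 7·4 + 1·13; 4·9 + 0·4 + 0·13; 2·9 + 6·4 + 5·13) = (50, 36, 107)
w3 = Lw2 = (409, 200, 851)
w4 = Lw3 = (2660, 1636, 6273)
Ratio at component: 6273 / 851 = 7.37133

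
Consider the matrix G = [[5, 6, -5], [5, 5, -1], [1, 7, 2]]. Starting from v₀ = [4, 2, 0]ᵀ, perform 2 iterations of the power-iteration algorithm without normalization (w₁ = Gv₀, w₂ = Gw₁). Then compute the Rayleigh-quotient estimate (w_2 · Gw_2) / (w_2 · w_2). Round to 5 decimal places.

8.46683

w1 = Gv₀ = (32, 30, 18)
w2 = Gw1 = (250, 292, 278)
Gw2 = (1612, 2432, 2850)
w2·Gw2 = 250·1612 + 292·2432 + 278·2850 = 1905444; w2·w2 = 250·250 + 292·292 + 278·278 = 225048
λ ≈ 1905444/225048 = 8.46683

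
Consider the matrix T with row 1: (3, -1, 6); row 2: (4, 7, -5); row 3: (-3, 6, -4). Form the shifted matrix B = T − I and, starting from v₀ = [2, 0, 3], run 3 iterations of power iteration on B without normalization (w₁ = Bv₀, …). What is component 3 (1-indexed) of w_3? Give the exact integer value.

B = T − I has rows (2, -1, 6); (4, 6, -5); (-3, 6, -5)
w1 = Bv₀ = (2·2 + (-1)·0 + 6·3; 4·2 + 6·0 + (-5)·3; (-3)·2 + 6·0 + (-5)·3) = (22, -7, -21)
w2 = Bw1 = (2·22 + (-1)·(-7) + 6·(-21); 4·22 + 6·(-7) + (-5)·(-21); (-3)·22 + 6·(-7) + (-5)·(-21)) = (-75, 151, -3)
w3 = Bw2 = (-319, 621, 1146)
Requested component of w3: 1146

1146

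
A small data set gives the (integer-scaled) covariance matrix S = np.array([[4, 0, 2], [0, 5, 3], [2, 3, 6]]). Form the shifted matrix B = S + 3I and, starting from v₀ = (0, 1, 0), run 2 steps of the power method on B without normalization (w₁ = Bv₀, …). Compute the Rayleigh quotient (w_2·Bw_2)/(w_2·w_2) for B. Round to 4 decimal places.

μ ≈ 11.2798

B = S + 3I has rows (7, 0, 2); (0, 8, 3); (2, 3, 9)
w1 = Bv₀ = (7·0 + 0·1 + 2·0; 0·0 + 8·1 + 3·0; 2·0 + 3·1 + 9·0) = (0, 8, 3)
w2 = Bw1 = (7·0 + 0·8 + 2·3; 0·0 + 8·8 + 3·3; 2·0 + 3·8 + 9·3) = (6, 73, 51)
Bw2 = (144, 737, 690)
w2·Bw2 = 89855; w2·w2 = 7966; μ ≈ 89855/7966 = 11.2798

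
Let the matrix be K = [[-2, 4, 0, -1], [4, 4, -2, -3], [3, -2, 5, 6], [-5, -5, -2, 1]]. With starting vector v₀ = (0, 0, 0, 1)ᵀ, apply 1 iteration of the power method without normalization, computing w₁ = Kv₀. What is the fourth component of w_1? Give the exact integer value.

1

w1 = Kv₀ = ((-2)·0 + 4·0 + 0·0 + (-1)·1; 4·0 + 4·0 + (-2)·0 + (-3)·1; 3·0 + (-2)·0 + 5·0 + 6·1; (-5)·0 + (-5)·0 + (-2)·0 + 1·1) = (-1, -3, 6, 1)
The requested component of w1 is 1.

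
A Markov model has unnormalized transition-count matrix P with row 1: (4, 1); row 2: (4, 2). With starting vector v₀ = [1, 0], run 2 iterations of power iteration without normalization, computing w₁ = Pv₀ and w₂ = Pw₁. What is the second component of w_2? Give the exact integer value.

w1 = Pv₀ = (4, 4)
w2 = Pw1 = (20, 24)
The requested component of w2 is 24.

24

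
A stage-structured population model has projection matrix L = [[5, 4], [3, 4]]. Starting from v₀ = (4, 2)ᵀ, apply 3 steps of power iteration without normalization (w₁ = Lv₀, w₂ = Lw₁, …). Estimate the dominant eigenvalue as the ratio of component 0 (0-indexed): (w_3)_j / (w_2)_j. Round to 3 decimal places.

7.982

w1 = Lv₀ = (5·4 + 4·2; 3·4 + 4·2) = (28, 20)
w2 = Lw1 = (5·28 + 4·20; 3·28 + 4·20) = (220, 164)
w3 = Lw2 = (1756, 1316)
Ratio at component: 1756 / 220 = 7.982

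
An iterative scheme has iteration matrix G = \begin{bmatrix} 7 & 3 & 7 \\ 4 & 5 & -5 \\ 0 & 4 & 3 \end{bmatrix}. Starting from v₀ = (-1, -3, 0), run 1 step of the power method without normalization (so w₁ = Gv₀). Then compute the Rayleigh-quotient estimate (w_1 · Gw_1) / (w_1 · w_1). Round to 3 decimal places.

λ ≈ 9.557

w1 = Gv₀ = (-16, -19, -12)
Gw1 = (-253, -99, -112)
w1·Gw1 = (-16)·(-253) + (-19)·(-99) + (-12)·(-112) = 7273; w1·w1 = (-16)·(-16) + (-19)·(-19) + (-12)·(-12) = 761
λ ≈ 7273/761 = 9.557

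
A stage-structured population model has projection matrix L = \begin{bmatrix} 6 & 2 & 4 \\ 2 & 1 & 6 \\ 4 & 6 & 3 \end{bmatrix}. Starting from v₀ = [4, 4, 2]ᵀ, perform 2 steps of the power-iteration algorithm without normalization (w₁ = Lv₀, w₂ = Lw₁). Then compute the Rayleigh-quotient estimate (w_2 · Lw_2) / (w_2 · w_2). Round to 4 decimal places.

w1 = Lv₀ = (6·4 + 2·4 + 4·2; 2·4 + 1·4 + 6·2; 4·4 + 6·4 + 3·2) = (40, 24, 46)
w2 = Lw1 = (6·40 + 2·24 + 4·46; 2·40 + 1·24 + 6·46; 4·40 + 6·24 + 3·46) = (472, 380, 442)
Lw2 = (5360, 3976, 5494)
w2·Lw2 = 472·5360 + 380·3976 + 442·5494 = 6469148; w2·w2 = 472·472 + 380·380 + 442·442 = 562548
λ ≈ 6469148/562548 = 11.4997

11.4997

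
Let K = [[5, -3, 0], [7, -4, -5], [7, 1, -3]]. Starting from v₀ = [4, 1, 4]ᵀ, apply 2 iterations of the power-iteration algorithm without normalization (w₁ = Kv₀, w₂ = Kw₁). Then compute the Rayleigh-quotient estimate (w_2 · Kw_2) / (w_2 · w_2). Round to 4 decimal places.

λ ≈ 4.3057

w1 = Kv₀ = (17, 4, 17)
w2 = Kw1 = (73, 18, 72)
Kw2 = (311, 79, 313)
w2·Kw2 = 73·311 + 18·79 + 72·313 = 46661; w2·w2 = 73·73 + 18·18 + 72·72 = 10837
λ ≈ 46661/10837 = 4.3057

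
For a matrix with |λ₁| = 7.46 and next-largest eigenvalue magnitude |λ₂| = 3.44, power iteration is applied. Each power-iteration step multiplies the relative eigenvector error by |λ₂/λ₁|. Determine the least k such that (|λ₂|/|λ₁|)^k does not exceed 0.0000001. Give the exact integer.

|λ₂/λ₁| = 3.44/7.46 = 0.46113
Need k ≥ ln(0.0000001) / ln(0.46113) = -16.1181 / -0.7741 ≈ 20.822
Smallest integer k satisfying the bound: 21

21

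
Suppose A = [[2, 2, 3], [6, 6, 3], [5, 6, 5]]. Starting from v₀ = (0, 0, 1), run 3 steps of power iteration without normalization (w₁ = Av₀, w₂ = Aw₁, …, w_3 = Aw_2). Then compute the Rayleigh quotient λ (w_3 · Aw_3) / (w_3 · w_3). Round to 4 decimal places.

λ ≈ 12.5173

w1 = Av₀ = (3, 3, 5)
w2 = Aw1 = (27, 51, 58)
w3 = Aw2 = (330, 642, 731)
Aw3 = (4137, 8025, 9157)
w3·Aw3 = 330·4137 + 642·8025 + 731·9157 = 13211027; w3·w3 = 330·330 + 642·642 + 731·731 = 1055425
λ ≈ 13211027/1055425 = 12.5173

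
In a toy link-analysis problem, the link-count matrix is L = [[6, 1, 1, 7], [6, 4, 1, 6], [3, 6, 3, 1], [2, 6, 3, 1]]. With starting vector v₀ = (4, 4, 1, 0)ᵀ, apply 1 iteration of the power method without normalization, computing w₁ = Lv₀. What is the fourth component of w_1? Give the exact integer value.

35

w1 = Lv₀ = (29, 41, 39, 35)
The requested component of w1 is 35.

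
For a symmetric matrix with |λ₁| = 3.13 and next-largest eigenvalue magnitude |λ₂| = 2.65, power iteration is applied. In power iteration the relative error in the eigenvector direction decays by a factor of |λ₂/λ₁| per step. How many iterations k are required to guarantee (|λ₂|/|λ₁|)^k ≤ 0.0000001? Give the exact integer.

|λ₂/λ₁| = 2.65/3.13 = 0.84665
Need k ≥ ln(0.0000001) / ln(0.84665) = -16.1181 / -0.1665 ≈ 96.821
Smallest integer k satisfying the bound: 97

97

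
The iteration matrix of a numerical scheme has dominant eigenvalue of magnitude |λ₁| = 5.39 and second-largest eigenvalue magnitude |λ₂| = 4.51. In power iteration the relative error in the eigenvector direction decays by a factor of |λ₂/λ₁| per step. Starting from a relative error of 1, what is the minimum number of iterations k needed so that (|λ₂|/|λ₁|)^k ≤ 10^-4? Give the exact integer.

52

|λ₂/λ₁| = 4.51/5.39 = 0.83673
Need k ≥ ln(10^-4) / ln(0.83673) = -9.2103 / -0.1782 ≈ 51.671
Smallest integer k satisfying the bound: 52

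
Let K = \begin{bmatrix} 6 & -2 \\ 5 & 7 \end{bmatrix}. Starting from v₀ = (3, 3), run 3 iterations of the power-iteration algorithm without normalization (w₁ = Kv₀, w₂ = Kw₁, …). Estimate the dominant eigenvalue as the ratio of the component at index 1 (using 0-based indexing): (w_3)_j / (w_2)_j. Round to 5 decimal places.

w1 = Kv₀ = (12, 36)
w2 = Kw1 = (0, 312)
w3 = Kw2 = (-624, 2184)
Ratio at component: 2184 / 312 = 7.00000

λ ≈ 7.00000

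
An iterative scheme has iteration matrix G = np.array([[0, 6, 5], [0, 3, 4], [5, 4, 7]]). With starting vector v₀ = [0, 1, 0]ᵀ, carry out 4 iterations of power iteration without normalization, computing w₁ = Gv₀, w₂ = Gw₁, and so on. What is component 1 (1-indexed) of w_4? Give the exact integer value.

6030

w1 = Gv₀ = (6, 3, 4)
w2 = Gw1 = (38, 25, 70)
w3 = Gw2 = (500, 355, 780)
w4 = Gw3 = (6030, 4185, 9380)
The requested component of w4 is 6030.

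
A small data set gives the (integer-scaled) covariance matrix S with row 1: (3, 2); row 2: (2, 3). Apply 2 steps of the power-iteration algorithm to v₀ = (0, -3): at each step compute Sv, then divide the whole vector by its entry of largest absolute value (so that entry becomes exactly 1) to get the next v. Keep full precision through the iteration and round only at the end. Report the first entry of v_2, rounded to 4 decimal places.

Sv0 = (-6.00000, -9.00000); divide by -9.00000 → v1 = (0.66667, 1.00000)
Sv1 = (4.00000, 4.33333); divide by 4.33333 → v2 = (0.92308, 1.00000)
Requested entry of v2: -36/-39 = 0.9231

0.9231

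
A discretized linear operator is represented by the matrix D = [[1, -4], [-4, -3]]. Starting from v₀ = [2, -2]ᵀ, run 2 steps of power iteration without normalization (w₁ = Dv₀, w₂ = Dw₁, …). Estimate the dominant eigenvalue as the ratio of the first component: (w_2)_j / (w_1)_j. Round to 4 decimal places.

w1 = Dv₀ = (1·2 + (-4)·(-2); (-4)·2 + (-3)·(-2)) = (10, -2)
w2 = Dw1 = (1·10 + (-4)·(-2); (-4)·10 + (-3)·(-2)) = (18, -34)
Ratio at component: 18 / 10 = 1.8000

1.8000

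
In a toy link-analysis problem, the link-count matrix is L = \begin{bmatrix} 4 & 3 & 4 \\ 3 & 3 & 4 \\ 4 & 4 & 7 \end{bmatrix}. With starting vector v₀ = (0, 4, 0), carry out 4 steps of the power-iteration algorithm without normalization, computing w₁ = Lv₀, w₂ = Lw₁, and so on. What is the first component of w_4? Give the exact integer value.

22748

w1 = Lv₀ = (12, 12, 16)
w2 = Lw1 = (148, 136, 208)
w3 = Lw2 = (1832, 1684, 2592)
w4 = Lw3 = (22748, 20916, 32208)
The requested component of w4 is 22748.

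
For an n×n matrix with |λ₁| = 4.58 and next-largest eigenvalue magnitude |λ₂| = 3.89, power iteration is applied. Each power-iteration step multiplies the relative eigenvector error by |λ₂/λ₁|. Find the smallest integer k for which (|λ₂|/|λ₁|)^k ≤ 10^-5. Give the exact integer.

71

|λ₂/λ₁| = 3.89/4.58 = 0.84934
Need k ≥ ln(10^-5) / ln(0.84934) = -11.5129 / -0.1633 ≈ 70.506
Smallest integer k satisfying the bound: 71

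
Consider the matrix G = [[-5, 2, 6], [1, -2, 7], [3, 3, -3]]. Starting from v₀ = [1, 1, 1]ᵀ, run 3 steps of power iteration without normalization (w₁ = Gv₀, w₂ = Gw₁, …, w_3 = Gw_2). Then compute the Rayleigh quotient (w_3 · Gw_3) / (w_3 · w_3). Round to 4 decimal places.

1.1116

w1 = Gv₀ = ((-5)·1 + 2·1 + 6·1; 1·1 + (-2)·1 + 7·1; 3·1 + 3·1 + (-3)·1) = (3, 6, 3)
w2 = Gw1 = ((-5)·3 + 2·6 + 6·3; 1·3 + (-2)·6 + 7·3; 3·3 + 3·6 + (-3)·3) = (15, 12, 18)
w3 = Gw2 = (57, 117, 27)
Gw3 = (111, 12, 441)
w3·Gw3 = 57·111 + 117·12 + 27·441 = 19638; w3·w3 = 57·57 + 117·117 + 27·27 = 17667
λ ≈ 19638/17667 = 1.1116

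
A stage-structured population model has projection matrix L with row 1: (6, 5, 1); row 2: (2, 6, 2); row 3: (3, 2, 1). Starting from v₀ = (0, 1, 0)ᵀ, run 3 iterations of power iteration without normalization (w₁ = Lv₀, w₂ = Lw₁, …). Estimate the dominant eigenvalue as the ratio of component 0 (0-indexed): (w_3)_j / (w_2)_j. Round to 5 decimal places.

10.50000

w1 = Lv₀ = (6·0 + 5·1 + 1·0; 2·0 + 6·1 + 2·0; 3·0 + 2·1 + 1·0) = (5, 6, 2)
w2 = Lw1 = (6·5 + 5·6 + 1·2; 2·5 + 6·6 + 2·2; 3·5 + 2·6 + 1·2) = (62, 50, 29)
w3 = Lw2 = (651, 482, 315)
Ratio at component: 651 / 62 = 10.50000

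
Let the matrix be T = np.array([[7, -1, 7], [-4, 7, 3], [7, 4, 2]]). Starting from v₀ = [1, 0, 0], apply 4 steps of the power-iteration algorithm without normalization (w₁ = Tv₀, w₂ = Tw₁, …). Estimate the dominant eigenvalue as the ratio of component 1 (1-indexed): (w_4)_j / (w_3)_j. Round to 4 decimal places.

11.8126

w1 = Tv₀ = (7, -4, 7)
w2 = Tw1 = (102, -35, 47)
w3 = Tw2 = (1078, -512, 668)
w4 = Tw3 = (12734, -5892, 6834)
Ratio at component: 12734 / 1078 = 11.8126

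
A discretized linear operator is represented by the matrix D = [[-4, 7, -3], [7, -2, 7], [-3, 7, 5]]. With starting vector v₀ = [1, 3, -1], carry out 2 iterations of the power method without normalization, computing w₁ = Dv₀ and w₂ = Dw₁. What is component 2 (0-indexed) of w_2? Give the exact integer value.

-37

w1 = Dv₀ = ((-4)·1 + 7·3 + (-3)·(-1); 7·1 + (-2)·3 + 7·(-1); (-3)·1 + 7·3 + 5·(-1)) = (20, -6, 13)
w2 = Dw1 = ((-4)·20 + 7·(-6) + (-3)·13; 7·20 + (-2)·(-6) + 7·13; (-3)·20 + 7·(-6) + 5·13) = (-161, 243, -37)
The requested component of w2 is -37.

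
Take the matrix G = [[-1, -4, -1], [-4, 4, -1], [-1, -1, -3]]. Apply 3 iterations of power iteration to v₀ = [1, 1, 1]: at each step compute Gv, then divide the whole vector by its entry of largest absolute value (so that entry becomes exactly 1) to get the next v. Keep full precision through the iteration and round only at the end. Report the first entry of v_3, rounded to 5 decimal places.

1.00000

Gv0 = (-6.000000, -1.000000, -5.000000); divide by -6.000000 → v1 = (1.000000, 0.166667, 0.833333)
Gv1 = (-2.500000, -4.166667, -3.666667); divide by -4.166667 → v2 = (0.600000, 1.000000, 0.880000)
Gv2 = (-5.480000, 0.720000, -4.240000); divide by -5.480000 → v3 = (1.000000, -0.131387, 0.773723)
Requested entry of v3: -137/-137 = 1.00000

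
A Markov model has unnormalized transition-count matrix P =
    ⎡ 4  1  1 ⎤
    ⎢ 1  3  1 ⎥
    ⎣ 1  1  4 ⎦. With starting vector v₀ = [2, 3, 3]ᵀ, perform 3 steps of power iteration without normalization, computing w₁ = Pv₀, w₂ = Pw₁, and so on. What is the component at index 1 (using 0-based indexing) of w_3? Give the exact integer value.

w1 = Pv₀ = (4·2 + 1·3 + 1·3; 1·2 + 3·3 + 1·3; 1·2 + 1·3 + 4·3) = (14, 14, 17)
w2 = Pw1 = (4·14 + 1·14 + 1·17; 1·14 + 3·14 + 1·17; 1·14 + 1·14 + 4·17) = (87, 73, 96)
w3 = Pw2 = (517, 402, 544)
The requested component of w3 is 402.

402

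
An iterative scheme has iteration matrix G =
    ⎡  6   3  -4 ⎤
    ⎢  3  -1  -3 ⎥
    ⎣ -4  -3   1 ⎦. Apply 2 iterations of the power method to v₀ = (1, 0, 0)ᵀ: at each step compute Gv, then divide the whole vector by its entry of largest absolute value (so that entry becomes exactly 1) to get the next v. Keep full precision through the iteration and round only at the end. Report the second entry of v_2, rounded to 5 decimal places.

0.44262

Gv0 = (6.000000, 3.000000, -4.000000); divide by 6.000000 → v1 = (1.000000, 0.500000, -0.666667)
Gv1 = (10.166667, 4.500000, -6.166667); divide by 10.166667 → v2 = (1.000000, 0.442623, -0.606557)
Requested entry of v2: 27/61 = 0.44262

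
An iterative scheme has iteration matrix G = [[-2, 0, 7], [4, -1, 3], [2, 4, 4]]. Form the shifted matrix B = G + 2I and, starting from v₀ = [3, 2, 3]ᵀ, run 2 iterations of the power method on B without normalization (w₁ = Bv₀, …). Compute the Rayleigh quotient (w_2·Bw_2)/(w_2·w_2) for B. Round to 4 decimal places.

B = G + 2I has rows (0, 0, 7); (4, 1, 3); (2, 4, 6)
w1 = Bv₀ = (0·3 + 0·2 + 7·3; 4·3 + 1·2 + 3·3; 2·3 + 4·2 + 6·3) = (21, 23, 32)
w2 = Bw1 = (0·21 + 0·23 + 7·32; 4·21 + 1·23 + 3·32; 2·21 + 4·23 + 6·32) = (224, 203, 326)
Bw2 = (2282, 2077, 3216)
w2·Bw2 = 1981215; w2·w2 = 197661; μ ≈ 1981215/197661 = 10.0233

μ ≈ 10.0233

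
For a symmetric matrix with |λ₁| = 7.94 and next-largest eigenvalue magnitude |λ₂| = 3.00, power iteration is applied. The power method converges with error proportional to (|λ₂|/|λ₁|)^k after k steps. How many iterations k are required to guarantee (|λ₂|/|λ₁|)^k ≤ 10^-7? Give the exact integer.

|λ₂/λ₁| = 3.00/7.94 = 0.37783
Need k ≥ ln(10^-7) / ln(0.37783) = -16.1181 / -0.9733 ≈ 16.560
Smallest integer k satisfying the bound: 17

17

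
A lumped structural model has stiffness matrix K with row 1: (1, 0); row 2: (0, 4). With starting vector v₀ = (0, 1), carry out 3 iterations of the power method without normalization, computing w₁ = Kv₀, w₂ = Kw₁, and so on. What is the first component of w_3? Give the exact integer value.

0

w1 = Kv₀ = (0, 4)
w2 = Kw1 = (0, 16)
w3 = Kw2 = (0, 64)
The requested component of w3 is 0.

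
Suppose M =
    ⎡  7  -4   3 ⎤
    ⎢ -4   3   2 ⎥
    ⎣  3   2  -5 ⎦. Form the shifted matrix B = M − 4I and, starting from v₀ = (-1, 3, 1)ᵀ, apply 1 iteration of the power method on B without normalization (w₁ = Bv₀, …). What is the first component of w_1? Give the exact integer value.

B = M − 4I has rows (3, -4, 3); (-4, -1, 2); (3, 2, -9)
w1 = Bv₀ = (3·(-1) + (-4)·3 + 3·1; (-4)·(-1) + (-1)·3 + 2·1; 3·(-1) + 2·3 + (-9)·1) = (-12, 3, -6)
Requested component of w1: -12

-12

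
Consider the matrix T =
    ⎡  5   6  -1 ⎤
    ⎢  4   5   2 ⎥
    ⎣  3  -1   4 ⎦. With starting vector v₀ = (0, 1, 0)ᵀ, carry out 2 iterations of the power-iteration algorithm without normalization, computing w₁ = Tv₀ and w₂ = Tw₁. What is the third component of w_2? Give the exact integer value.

w1 = Tv₀ = (5·0 + 6·1 + (-1)·0; 4·0 + 5·1 + 2·0; 3·0 + (-1)·1 + 4·0) = (6, 5, -1)
w2 = Tw1 = (5·6 + 6·5 + (-1)·(-1); 4·6 + 5·5 + 2·(-1); 3·6 + (-1)·5 + 4·(-1)) = (61, 47, 9)
The requested component of w2 is 9.

9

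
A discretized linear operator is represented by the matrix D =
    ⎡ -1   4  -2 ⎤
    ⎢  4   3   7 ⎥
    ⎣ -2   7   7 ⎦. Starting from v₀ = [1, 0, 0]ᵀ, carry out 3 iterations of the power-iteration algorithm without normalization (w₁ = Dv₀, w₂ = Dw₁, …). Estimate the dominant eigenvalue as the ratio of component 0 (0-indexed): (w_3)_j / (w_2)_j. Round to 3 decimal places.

w1 = Dv₀ = ((-1)·1 + 4·0 + (-2)·0; 4·1 + 3·0 + 7·0; (-2)·1 + 7·0 + 7·0) = (-1, 4, -2)
w2 = Dw1 = ((-1)·(-1) + 4·4 + (-2)·(-2); 4·(-1) + 3·4 + 7·(-2); (-2)·(-1) + 7·4 + 7·(-2)) = (21, -6, 16)
w3 = Dw2 = (-77, 178, 28)
Ratio at component: -77 / 21 = -3.667

-3.667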